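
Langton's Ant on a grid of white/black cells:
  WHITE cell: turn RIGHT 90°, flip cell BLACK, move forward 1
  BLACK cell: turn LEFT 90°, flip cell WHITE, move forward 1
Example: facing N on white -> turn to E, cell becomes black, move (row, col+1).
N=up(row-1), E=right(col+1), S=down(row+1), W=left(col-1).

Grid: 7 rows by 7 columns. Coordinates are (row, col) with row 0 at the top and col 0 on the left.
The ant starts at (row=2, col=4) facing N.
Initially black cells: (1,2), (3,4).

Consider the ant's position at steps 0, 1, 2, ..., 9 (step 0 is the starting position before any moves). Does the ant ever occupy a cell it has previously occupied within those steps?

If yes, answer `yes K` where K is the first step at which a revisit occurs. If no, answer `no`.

Answer: yes 7

Derivation:
Step 1: on WHITE (2,4): turn R to E, flip to black, move to (2,5). |black|=3 — new cell
Step 2: on WHITE (2,5): turn R to S, flip to black, move to (3,5). |black|=4 — new cell
Step 3: on WHITE (3,5): turn R to W, flip to black, move to (3,4). |black|=5 — new cell
Step 4: on BLACK (3,4): turn L to S, flip to white, move to (4,4). |black|=4 — new cell
Step 5: on WHITE (4,4): turn R to W, flip to black, move to (4,3). |black|=5 — new cell
Step 6: on WHITE (4,3): turn R to N, flip to black, move to (3,3). |black|=6 — new cell
Step 7: on WHITE (3,3): turn R to E, flip to black, move to (3,4). |black|=7 — REVISIT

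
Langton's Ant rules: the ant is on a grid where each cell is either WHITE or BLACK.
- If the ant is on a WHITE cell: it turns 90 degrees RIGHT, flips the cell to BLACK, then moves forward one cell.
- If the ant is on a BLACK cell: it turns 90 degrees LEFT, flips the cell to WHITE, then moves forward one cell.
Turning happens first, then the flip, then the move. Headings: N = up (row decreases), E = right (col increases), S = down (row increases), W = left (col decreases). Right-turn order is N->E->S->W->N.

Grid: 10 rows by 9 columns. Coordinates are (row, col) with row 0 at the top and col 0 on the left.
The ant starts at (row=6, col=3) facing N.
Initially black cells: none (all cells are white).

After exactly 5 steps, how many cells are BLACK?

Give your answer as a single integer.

Step 1: on WHITE (6,3): turn R to E, flip to black, move to (6,4). |black|=1
Step 2: on WHITE (6,4): turn R to S, flip to black, move to (7,4). |black|=2
Step 3: on WHITE (7,4): turn R to W, flip to black, move to (7,3). |black|=3
Step 4: on WHITE (7,3): turn R to N, flip to black, move to (6,3). |black|=4
Step 5: on BLACK (6,3): turn L to W, flip to white, move to (6,2). |black|=3

Answer: 3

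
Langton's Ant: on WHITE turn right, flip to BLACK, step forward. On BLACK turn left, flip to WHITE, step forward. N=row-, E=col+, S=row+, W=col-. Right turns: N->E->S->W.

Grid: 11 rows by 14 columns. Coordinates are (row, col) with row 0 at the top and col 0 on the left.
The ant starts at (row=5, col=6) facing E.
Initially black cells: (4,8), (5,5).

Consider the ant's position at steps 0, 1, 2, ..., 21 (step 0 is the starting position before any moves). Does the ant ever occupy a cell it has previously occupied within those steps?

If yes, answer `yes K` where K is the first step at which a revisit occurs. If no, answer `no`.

Answer: yes 7

Derivation:
Step 1: on WHITE (5,6): turn R to S, flip to black, move to (6,6). |black|=3 — new cell
Step 2: on WHITE (6,6): turn R to W, flip to black, move to (6,5). |black|=4 — new cell
Step 3: on WHITE (6,5): turn R to N, flip to black, move to (5,5). |black|=5 — new cell
Step 4: on BLACK (5,5): turn L to W, flip to white, move to (5,4). |black|=4 — new cell
Step 5: on WHITE (5,4): turn R to N, flip to black, move to (4,4). |black|=5 — new cell
Step 6: on WHITE (4,4): turn R to E, flip to black, move to (4,5). |black|=6 — new cell
Step 7: on WHITE (4,5): turn R to S, flip to black, move to (5,5). |black|=7 — REVISIT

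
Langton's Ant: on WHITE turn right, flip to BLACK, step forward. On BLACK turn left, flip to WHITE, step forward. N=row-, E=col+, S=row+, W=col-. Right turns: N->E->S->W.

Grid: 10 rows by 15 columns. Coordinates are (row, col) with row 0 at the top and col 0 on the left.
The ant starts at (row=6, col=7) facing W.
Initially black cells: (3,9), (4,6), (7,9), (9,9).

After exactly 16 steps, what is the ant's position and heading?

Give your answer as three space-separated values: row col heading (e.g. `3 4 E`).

Answer: 6 7 W

Derivation:
Step 1: on WHITE (6,7): turn R to N, flip to black, move to (5,7). |black|=5
Step 2: on WHITE (5,7): turn R to E, flip to black, move to (5,8). |black|=6
Step 3: on WHITE (5,8): turn R to S, flip to black, move to (6,8). |black|=7
Step 4: on WHITE (6,8): turn R to W, flip to black, move to (6,7). |black|=8
Step 5: on BLACK (6,7): turn L to S, flip to white, move to (7,7). |black|=7
Step 6: on WHITE (7,7): turn R to W, flip to black, move to (7,6). |black|=8
Step 7: on WHITE (7,6): turn R to N, flip to black, move to (6,6). |black|=9
Step 8: on WHITE (6,6): turn R to E, flip to black, move to (6,7). |black|=10
Step 9: on WHITE (6,7): turn R to S, flip to black, move to (7,7). |black|=11
Step 10: on BLACK (7,7): turn L to E, flip to white, move to (7,8). |black|=10
Step 11: on WHITE (7,8): turn R to S, flip to black, move to (8,8). |black|=11
Step 12: on WHITE (8,8): turn R to W, flip to black, move to (8,7). |black|=12
Step 13: on WHITE (8,7): turn R to N, flip to black, move to (7,7). |black|=13
Step 14: on WHITE (7,7): turn R to E, flip to black, move to (7,8). |black|=14
Step 15: on BLACK (7,8): turn L to N, flip to white, move to (6,8). |black|=13
Step 16: on BLACK (6,8): turn L to W, flip to white, move to (6,7). |black|=12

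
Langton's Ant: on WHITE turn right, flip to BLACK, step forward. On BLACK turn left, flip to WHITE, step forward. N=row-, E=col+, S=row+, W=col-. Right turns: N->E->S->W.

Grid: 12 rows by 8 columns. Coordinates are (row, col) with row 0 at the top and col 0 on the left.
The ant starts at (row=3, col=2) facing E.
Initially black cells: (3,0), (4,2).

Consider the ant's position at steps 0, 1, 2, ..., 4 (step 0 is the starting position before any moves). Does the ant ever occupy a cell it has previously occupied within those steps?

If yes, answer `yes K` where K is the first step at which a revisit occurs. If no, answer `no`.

Step 1: on WHITE (3,2): turn R to S, flip to black, move to (4,2). |black|=3 — new cell
Step 2: on BLACK (4,2): turn L to E, flip to white, move to (4,3). |black|=2 — new cell
Step 3: on WHITE (4,3): turn R to S, flip to black, move to (5,3). |black|=3 — new cell
Step 4: on WHITE (5,3): turn R to W, flip to black, move to (5,2). |black|=4 — new cell
No revisit within 4 steps.

Answer: no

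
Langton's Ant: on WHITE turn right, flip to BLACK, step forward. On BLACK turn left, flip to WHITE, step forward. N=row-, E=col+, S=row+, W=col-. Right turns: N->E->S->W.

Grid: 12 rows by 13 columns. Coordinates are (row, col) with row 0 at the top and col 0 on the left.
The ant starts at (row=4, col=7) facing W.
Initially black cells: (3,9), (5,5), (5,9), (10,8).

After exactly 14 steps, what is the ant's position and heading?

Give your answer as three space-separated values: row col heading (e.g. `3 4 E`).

Step 1: on WHITE (4,7): turn R to N, flip to black, move to (3,7). |black|=5
Step 2: on WHITE (3,7): turn R to E, flip to black, move to (3,8). |black|=6
Step 3: on WHITE (3,8): turn R to S, flip to black, move to (4,8). |black|=7
Step 4: on WHITE (4,8): turn R to W, flip to black, move to (4,7). |black|=8
Step 5: on BLACK (4,7): turn L to S, flip to white, move to (5,7). |black|=7
Step 6: on WHITE (5,7): turn R to W, flip to black, move to (5,6). |black|=8
Step 7: on WHITE (5,6): turn R to N, flip to black, move to (4,6). |black|=9
Step 8: on WHITE (4,6): turn R to E, flip to black, move to (4,7). |black|=10
Step 9: on WHITE (4,7): turn R to S, flip to black, move to (5,7). |black|=11
Step 10: on BLACK (5,7): turn L to E, flip to white, move to (5,8). |black|=10
Step 11: on WHITE (5,8): turn R to S, flip to black, move to (6,8). |black|=11
Step 12: on WHITE (6,8): turn R to W, flip to black, move to (6,7). |black|=12
Step 13: on WHITE (6,7): turn R to N, flip to black, move to (5,7). |black|=13
Step 14: on WHITE (5,7): turn R to E, flip to black, move to (5,8). |black|=14

Answer: 5 8 E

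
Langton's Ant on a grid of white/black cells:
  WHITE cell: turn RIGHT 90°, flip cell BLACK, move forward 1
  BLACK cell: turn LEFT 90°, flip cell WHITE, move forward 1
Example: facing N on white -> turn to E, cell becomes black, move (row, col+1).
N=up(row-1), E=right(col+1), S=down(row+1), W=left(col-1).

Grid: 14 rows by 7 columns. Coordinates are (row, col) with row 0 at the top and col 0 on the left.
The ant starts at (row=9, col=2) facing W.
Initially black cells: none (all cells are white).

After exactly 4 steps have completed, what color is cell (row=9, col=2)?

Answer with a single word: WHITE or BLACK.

Answer: BLACK

Derivation:
Step 1: on WHITE (9,2): turn R to N, flip to black, move to (8,2). |black|=1
Step 2: on WHITE (8,2): turn R to E, flip to black, move to (8,3). |black|=2
Step 3: on WHITE (8,3): turn R to S, flip to black, move to (9,3). |black|=3
Step 4: on WHITE (9,3): turn R to W, flip to black, move to (9,2). |black|=4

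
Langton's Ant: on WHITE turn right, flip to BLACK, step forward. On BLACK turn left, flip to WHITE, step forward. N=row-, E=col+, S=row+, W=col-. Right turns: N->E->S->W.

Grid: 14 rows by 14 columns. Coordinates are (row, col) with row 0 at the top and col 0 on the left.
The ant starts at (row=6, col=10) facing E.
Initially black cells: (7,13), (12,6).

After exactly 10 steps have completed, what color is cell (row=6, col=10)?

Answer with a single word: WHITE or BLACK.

Answer: BLACK

Derivation:
Step 1: on WHITE (6,10): turn R to S, flip to black, move to (7,10). |black|=3
Step 2: on WHITE (7,10): turn R to W, flip to black, move to (7,9). |black|=4
Step 3: on WHITE (7,9): turn R to N, flip to black, move to (6,9). |black|=5
Step 4: on WHITE (6,9): turn R to E, flip to black, move to (6,10). |black|=6
Step 5: on BLACK (6,10): turn L to N, flip to white, move to (5,10). |black|=5
Step 6: on WHITE (5,10): turn R to E, flip to black, move to (5,11). |black|=6
Step 7: on WHITE (5,11): turn R to S, flip to black, move to (6,11). |black|=7
Step 8: on WHITE (6,11): turn R to W, flip to black, move to (6,10). |black|=8
Step 9: on WHITE (6,10): turn R to N, flip to black, move to (5,10). |black|=9
Step 10: on BLACK (5,10): turn L to W, flip to white, move to (5,9). |black|=8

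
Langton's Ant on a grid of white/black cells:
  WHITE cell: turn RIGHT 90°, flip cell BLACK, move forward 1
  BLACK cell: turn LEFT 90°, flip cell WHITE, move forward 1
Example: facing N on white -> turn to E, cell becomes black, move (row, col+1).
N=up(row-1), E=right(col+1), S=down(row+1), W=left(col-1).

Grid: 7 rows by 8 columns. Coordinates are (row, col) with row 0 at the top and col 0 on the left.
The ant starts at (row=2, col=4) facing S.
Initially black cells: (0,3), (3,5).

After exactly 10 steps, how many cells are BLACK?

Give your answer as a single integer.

Answer: 8

Derivation:
Step 1: on WHITE (2,4): turn R to W, flip to black, move to (2,3). |black|=3
Step 2: on WHITE (2,3): turn R to N, flip to black, move to (1,3). |black|=4
Step 3: on WHITE (1,3): turn R to E, flip to black, move to (1,4). |black|=5
Step 4: on WHITE (1,4): turn R to S, flip to black, move to (2,4). |black|=6
Step 5: on BLACK (2,4): turn L to E, flip to white, move to (2,5). |black|=5
Step 6: on WHITE (2,5): turn R to S, flip to black, move to (3,5). |black|=6
Step 7: on BLACK (3,5): turn L to E, flip to white, move to (3,6). |black|=5
Step 8: on WHITE (3,6): turn R to S, flip to black, move to (4,6). |black|=6
Step 9: on WHITE (4,6): turn R to W, flip to black, move to (4,5). |black|=7
Step 10: on WHITE (4,5): turn R to N, flip to black, move to (3,5). |black|=8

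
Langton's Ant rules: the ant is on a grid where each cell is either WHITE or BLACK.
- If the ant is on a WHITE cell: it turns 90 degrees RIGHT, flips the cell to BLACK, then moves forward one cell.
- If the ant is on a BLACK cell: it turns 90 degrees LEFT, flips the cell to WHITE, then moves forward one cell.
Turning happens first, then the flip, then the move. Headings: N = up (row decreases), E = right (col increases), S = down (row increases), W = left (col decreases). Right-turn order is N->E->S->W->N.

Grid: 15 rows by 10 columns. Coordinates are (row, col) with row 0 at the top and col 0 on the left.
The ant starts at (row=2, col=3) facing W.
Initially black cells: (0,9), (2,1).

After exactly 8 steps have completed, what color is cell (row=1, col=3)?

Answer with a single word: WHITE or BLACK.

Answer: BLACK

Derivation:
Step 1: on WHITE (2,3): turn R to N, flip to black, move to (1,3). |black|=3
Step 2: on WHITE (1,3): turn R to E, flip to black, move to (1,4). |black|=4
Step 3: on WHITE (1,4): turn R to S, flip to black, move to (2,4). |black|=5
Step 4: on WHITE (2,4): turn R to W, flip to black, move to (2,3). |black|=6
Step 5: on BLACK (2,3): turn L to S, flip to white, move to (3,3). |black|=5
Step 6: on WHITE (3,3): turn R to W, flip to black, move to (3,2). |black|=6
Step 7: on WHITE (3,2): turn R to N, flip to black, move to (2,2). |black|=7
Step 8: on WHITE (2,2): turn R to E, flip to black, move to (2,3). |black|=8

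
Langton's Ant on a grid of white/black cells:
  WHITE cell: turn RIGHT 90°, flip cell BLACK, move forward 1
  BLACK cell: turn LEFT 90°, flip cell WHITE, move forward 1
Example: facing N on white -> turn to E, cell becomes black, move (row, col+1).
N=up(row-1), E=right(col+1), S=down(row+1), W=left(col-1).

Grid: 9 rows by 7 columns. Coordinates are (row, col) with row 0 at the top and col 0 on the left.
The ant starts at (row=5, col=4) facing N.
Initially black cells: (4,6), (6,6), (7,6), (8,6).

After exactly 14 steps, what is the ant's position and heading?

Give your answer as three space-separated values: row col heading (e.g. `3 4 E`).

Answer: 6 3 S

Derivation:
Step 1: on WHITE (5,4): turn R to E, flip to black, move to (5,5). |black|=5
Step 2: on WHITE (5,5): turn R to S, flip to black, move to (6,5). |black|=6
Step 3: on WHITE (6,5): turn R to W, flip to black, move to (6,4). |black|=7
Step 4: on WHITE (6,4): turn R to N, flip to black, move to (5,4). |black|=8
Step 5: on BLACK (5,4): turn L to W, flip to white, move to (5,3). |black|=7
Step 6: on WHITE (5,3): turn R to N, flip to black, move to (4,3). |black|=8
Step 7: on WHITE (4,3): turn R to E, flip to black, move to (4,4). |black|=9
Step 8: on WHITE (4,4): turn R to S, flip to black, move to (5,4). |black|=10
Step 9: on WHITE (5,4): turn R to W, flip to black, move to (5,3). |black|=11
Step 10: on BLACK (5,3): turn L to S, flip to white, move to (6,3). |black|=10
Step 11: on WHITE (6,3): turn R to W, flip to black, move to (6,2). |black|=11
Step 12: on WHITE (6,2): turn R to N, flip to black, move to (5,2). |black|=12
Step 13: on WHITE (5,2): turn R to E, flip to black, move to (5,3). |black|=13
Step 14: on WHITE (5,3): turn R to S, flip to black, move to (6,3). |black|=14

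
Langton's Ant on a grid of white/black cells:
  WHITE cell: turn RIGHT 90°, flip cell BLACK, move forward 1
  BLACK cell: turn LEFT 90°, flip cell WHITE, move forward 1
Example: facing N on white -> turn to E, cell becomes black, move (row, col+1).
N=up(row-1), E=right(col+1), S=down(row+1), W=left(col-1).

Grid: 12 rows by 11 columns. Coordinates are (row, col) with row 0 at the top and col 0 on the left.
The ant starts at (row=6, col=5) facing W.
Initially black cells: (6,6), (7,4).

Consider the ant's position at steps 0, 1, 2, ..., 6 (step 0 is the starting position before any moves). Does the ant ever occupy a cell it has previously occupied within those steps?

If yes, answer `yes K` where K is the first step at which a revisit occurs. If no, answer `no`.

Answer: no

Derivation:
Step 1: on WHITE (6,5): turn R to N, flip to black, move to (5,5). |black|=3 — new cell
Step 2: on WHITE (5,5): turn R to E, flip to black, move to (5,6). |black|=4 — new cell
Step 3: on WHITE (5,6): turn R to S, flip to black, move to (6,6). |black|=5 — new cell
Step 4: on BLACK (6,6): turn L to E, flip to white, move to (6,7). |black|=4 — new cell
Step 5: on WHITE (6,7): turn R to S, flip to black, move to (7,7). |black|=5 — new cell
Step 6: on WHITE (7,7): turn R to W, flip to black, move to (7,6). |black|=6 — new cell
No revisit within 6 steps.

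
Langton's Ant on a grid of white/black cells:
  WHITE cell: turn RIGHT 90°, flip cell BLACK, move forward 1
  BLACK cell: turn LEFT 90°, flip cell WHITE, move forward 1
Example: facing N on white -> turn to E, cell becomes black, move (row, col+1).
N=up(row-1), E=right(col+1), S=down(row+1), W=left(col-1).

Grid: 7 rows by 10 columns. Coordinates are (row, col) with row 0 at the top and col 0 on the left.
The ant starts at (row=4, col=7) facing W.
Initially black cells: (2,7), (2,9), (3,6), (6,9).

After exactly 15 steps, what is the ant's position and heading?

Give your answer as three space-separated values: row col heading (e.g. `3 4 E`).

Step 1: on WHITE (4,7): turn R to N, flip to black, move to (3,7). |black|=5
Step 2: on WHITE (3,7): turn R to E, flip to black, move to (3,8). |black|=6
Step 3: on WHITE (3,8): turn R to S, flip to black, move to (4,8). |black|=7
Step 4: on WHITE (4,8): turn R to W, flip to black, move to (4,7). |black|=8
Step 5: on BLACK (4,7): turn L to S, flip to white, move to (5,7). |black|=7
Step 6: on WHITE (5,7): turn R to W, flip to black, move to (5,6). |black|=8
Step 7: on WHITE (5,6): turn R to N, flip to black, move to (4,6). |black|=9
Step 8: on WHITE (4,6): turn R to E, flip to black, move to (4,7). |black|=10
Step 9: on WHITE (4,7): turn R to S, flip to black, move to (5,7). |black|=11
Step 10: on BLACK (5,7): turn L to E, flip to white, move to (5,8). |black|=10
Step 11: on WHITE (5,8): turn R to S, flip to black, move to (6,8). |black|=11
Step 12: on WHITE (6,8): turn R to W, flip to black, move to (6,7). |black|=12
Step 13: on WHITE (6,7): turn R to N, flip to black, move to (5,7). |black|=13
Step 14: on WHITE (5,7): turn R to E, flip to black, move to (5,8). |black|=14
Step 15: on BLACK (5,8): turn L to N, flip to white, move to (4,8). |black|=13

Answer: 4 8 N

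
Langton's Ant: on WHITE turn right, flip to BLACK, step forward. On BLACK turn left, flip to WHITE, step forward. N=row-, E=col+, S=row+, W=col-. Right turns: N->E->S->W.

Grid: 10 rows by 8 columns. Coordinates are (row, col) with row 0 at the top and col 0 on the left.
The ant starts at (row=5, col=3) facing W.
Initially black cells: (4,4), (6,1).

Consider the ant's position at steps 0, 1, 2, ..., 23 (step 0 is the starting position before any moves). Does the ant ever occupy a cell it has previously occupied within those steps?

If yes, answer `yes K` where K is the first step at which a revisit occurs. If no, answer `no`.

Step 1: on WHITE (5,3): turn R to N, flip to black, move to (4,3). |black|=3 — new cell
Step 2: on WHITE (4,3): turn R to E, flip to black, move to (4,4). |black|=4 — new cell
Step 3: on BLACK (4,4): turn L to N, flip to white, move to (3,4). |black|=3 — new cell
Step 4: on WHITE (3,4): turn R to E, flip to black, move to (3,5). |black|=4 — new cell
Step 5: on WHITE (3,5): turn R to S, flip to black, move to (4,5). |black|=5 — new cell
Step 6: on WHITE (4,5): turn R to W, flip to black, move to (4,4). |black|=6 — REVISIT

Answer: yes 6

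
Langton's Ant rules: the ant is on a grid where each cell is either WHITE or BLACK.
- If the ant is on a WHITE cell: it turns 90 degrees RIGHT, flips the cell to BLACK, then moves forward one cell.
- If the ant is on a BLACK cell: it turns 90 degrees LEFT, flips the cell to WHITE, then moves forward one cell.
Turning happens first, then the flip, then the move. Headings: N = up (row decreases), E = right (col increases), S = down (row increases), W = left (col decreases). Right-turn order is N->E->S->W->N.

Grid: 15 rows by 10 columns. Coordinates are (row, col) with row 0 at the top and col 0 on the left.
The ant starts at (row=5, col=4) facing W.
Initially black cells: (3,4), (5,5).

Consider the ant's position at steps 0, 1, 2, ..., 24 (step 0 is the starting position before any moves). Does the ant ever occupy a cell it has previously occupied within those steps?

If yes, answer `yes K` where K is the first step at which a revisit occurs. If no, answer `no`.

Answer: yes 7

Derivation:
Step 1: on WHITE (5,4): turn R to N, flip to black, move to (4,4). |black|=3 — new cell
Step 2: on WHITE (4,4): turn R to E, flip to black, move to (4,5). |black|=4 — new cell
Step 3: on WHITE (4,5): turn R to S, flip to black, move to (5,5). |black|=5 — new cell
Step 4: on BLACK (5,5): turn L to E, flip to white, move to (5,6). |black|=4 — new cell
Step 5: on WHITE (5,6): turn R to S, flip to black, move to (6,6). |black|=5 — new cell
Step 6: on WHITE (6,6): turn R to W, flip to black, move to (6,5). |black|=6 — new cell
Step 7: on WHITE (6,5): turn R to N, flip to black, move to (5,5). |black|=7 — REVISIT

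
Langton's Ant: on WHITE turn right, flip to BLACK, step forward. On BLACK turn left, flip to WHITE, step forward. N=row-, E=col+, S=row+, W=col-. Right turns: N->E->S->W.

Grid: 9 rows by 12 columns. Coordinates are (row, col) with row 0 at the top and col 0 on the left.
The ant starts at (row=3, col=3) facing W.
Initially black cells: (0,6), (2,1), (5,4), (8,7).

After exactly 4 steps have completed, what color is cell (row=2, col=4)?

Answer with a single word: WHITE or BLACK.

Answer: BLACK

Derivation:
Step 1: on WHITE (3,3): turn R to N, flip to black, move to (2,3). |black|=5
Step 2: on WHITE (2,3): turn R to E, flip to black, move to (2,4). |black|=6
Step 3: on WHITE (2,4): turn R to S, flip to black, move to (3,4). |black|=7
Step 4: on WHITE (3,4): turn R to W, flip to black, move to (3,3). |black|=8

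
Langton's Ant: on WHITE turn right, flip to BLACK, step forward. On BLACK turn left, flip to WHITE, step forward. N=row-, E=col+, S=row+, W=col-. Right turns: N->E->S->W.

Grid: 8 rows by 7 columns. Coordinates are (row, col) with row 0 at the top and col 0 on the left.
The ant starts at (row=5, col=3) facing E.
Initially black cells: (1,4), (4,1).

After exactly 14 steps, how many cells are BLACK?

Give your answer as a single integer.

Step 1: on WHITE (5,3): turn R to S, flip to black, move to (6,3). |black|=3
Step 2: on WHITE (6,3): turn R to W, flip to black, move to (6,2). |black|=4
Step 3: on WHITE (6,2): turn R to N, flip to black, move to (5,2). |black|=5
Step 4: on WHITE (5,2): turn R to E, flip to black, move to (5,3). |black|=6
Step 5: on BLACK (5,3): turn L to N, flip to white, move to (4,3). |black|=5
Step 6: on WHITE (4,3): turn R to E, flip to black, move to (4,4). |black|=6
Step 7: on WHITE (4,4): turn R to S, flip to black, move to (5,4). |black|=7
Step 8: on WHITE (5,4): turn R to W, flip to black, move to (5,3). |black|=8
Step 9: on WHITE (5,3): turn R to N, flip to black, move to (4,3). |black|=9
Step 10: on BLACK (4,3): turn L to W, flip to white, move to (4,2). |black|=8
Step 11: on WHITE (4,2): turn R to N, flip to black, move to (3,2). |black|=9
Step 12: on WHITE (3,2): turn R to E, flip to black, move to (3,3). |black|=10
Step 13: on WHITE (3,3): turn R to S, flip to black, move to (4,3). |black|=11
Step 14: on WHITE (4,3): turn R to W, flip to black, move to (4,2). |black|=12

Answer: 12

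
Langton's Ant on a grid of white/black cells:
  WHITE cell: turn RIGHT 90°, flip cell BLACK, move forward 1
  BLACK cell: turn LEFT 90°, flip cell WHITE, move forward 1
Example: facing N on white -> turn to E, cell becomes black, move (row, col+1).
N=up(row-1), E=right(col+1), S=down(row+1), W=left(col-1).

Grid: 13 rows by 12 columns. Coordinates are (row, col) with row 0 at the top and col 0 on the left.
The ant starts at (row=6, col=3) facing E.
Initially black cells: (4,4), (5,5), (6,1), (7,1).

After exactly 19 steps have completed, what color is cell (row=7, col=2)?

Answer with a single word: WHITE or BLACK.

Step 1: on WHITE (6,3): turn R to S, flip to black, move to (7,3). |black|=5
Step 2: on WHITE (7,3): turn R to W, flip to black, move to (7,2). |black|=6
Step 3: on WHITE (7,2): turn R to N, flip to black, move to (6,2). |black|=7
Step 4: on WHITE (6,2): turn R to E, flip to black, move to (6,3). |black|=8
Step 5: on BLACK (6,3): turn L to N, flip to white, move to (5,3). |black|=7
Step 6: on WHITE (5,3): turn R to E, flip to black, move to (5,4). |black|=8
Step 7: on WHITE (5,4): turn R to S, flip to black, move to (6,4). |black|=9
Step 8: on WHITE (6,4): turn R to W, flip to black, move to (6,3). |black|=10
Step 9: on WHITE (6,3): turn R to N, flip to black, move to (5,3). |black|=11
Step 10: on BLACK (5,3): turn L to W, flip to white, move to (5,2). |black|=10
Step 11: on WHITE (5,2): turn R to N, flip to black, move to (4,2). |black|=11
Step 12: on WHITE (4,2): turn R to E, flip to black, move to (4,3). |black|=12
Step 13: on WHITE (4,3): turn R to S, flip to black, move to (5,3). |black|=13
Step 14: on WHITE (5,3): turn R to W, flip to black, move to (5,2). |black|=14
Step 15: on BLACK (5,2): turn L to S, flip to white, move to (6,2). |black|=13
Step 16: on BLACK (6,2): turn L to E, flip to white, move to (6,3). |black|=12
Step 17: on BLACK (6,3): turn L to N, flip to white, move to (5,3). |black|=11
Step 18: on BLACK (5,3): turn L to W, flip to white, move to (5,2). |black|=10
Step 19: on WHITE (5,2): turn R to N, flip to black, move to (4,2). |black|=11

Answer: BLACK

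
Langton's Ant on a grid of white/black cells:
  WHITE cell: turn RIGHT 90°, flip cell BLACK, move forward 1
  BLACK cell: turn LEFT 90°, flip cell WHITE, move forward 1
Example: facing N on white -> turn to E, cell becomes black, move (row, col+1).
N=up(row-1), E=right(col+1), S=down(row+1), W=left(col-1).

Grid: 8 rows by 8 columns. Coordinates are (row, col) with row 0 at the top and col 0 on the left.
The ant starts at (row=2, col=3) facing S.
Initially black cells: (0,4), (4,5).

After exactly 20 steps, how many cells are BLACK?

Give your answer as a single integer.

Step 1: on WHITE (2,3): turn R to W, flip to black, move to (2,2). |black|=3
Step 2: on WHITE (2,2): turn R to N, flip to black, move to (1,2). |black|=4
Step 3: on WHITE (1,2): turn R to E, flip to black, move to (1,3). |black|=5
Step 4: on WHITE (1,3): turn R to S, flip to black, move to (2,3). |black|=6
Step 5: on BLACK (2,3): turn L to E, flip to white, move to (2,4). |black|=5
Step 6: on WHITE (2,4): turn R to S, flip to black, move to (3,4). |black|=6
Step 7: on WHITE (3,4): turn R to W, flip to black, move to (3,3). |black|=7
Step 8: on WHITE (3,3): turn R to N, flip to black, move to (2,3). |black|=8
Step 9: on WHITE (2,3): turn R to E, flip to black, move to (2,4). |black|=9
Step 10: on BLACK (2,4): turn L to N, flip to white, move to (1,4). |black|=8
Step 11: on WHITE (1,4): turn R to E, flip to black, move to (1,5). |black|=9
Step 12: on WHITE (1,5): turn R to S, flip to black, move to (2,5). |black|=10
Step 13: on WHITE (2,5): turn R to W, flip to black, move to (2,4). |black|=11
Step 14: on WHITE (2,4): turn R to N, flip to black, move to (1,4). |black|=12
Step 15: on BLACK (1,4): turn L to W, flip to white, move to (1,3). |black|=11
Step 16: on BLACK (1,3): turn L to S, flip to white, move to (2,3). |black|=10
Step 17: on BLACK (2,3): turn L to E, flip to white, move to (2,4). |black|=9
Step 18: on BLACK (2,4): turn L to N, flip to white, move to (1,4). |black|=8
Step 19: on WHITE (1,4): turn R to E, flip to black, move to (1,5). |black|=9
Step 20: on BLACK (1,5): turn L to N, flip to white, move to (0,5). |black|=8

Answer: 8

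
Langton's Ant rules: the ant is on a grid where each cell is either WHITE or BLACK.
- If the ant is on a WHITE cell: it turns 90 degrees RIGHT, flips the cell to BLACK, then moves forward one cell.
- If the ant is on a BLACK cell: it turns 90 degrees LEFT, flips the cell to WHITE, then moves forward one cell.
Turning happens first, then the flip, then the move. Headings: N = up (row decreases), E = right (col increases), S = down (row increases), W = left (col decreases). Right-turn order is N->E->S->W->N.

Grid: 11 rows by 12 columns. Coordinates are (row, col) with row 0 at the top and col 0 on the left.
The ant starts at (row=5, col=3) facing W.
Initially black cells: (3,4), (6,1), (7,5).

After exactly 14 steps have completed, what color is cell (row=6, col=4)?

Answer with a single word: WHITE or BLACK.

Answer: BLACK

Derivation:
Step 1: on WHITE (5,3): turn R to N, flip to black, move to (4,3). |black|=4
Step 2: on WHITE (4,3): turn R to E, flip to black, move to (4,4). |black|=5
Step 3: on WHITE (4,4): turn R to S, flip to black, move to (5,4). |black|=6
Step 4: on WHITE (5,4): turn R to W, flip to black, move to (5,3). |black|=7
Step 5: on BLACK (5,3): turn L to S, flip to white, move to (6,3). |black|=6
Step 6: on WHITE (6,3): turn R to W, flip to black, move to (6,2). |black|=7
Step 7: on WHITE (6,2): turn R to N, flip to black, move to (5,2). |black|=8
Step 8: on WHITE (5,2): turn R to E, flip to black, move to (5,3). |black|=9
Step 9: on WHITE (5,3): turn R to S, flip to black, move to (6,3). |black|=10
Step 10: on BLACK (6,3): turn L to E, flip to white, move to (6,4). |black|=9
Step 11: on WHITE (6,4): turn R to S, flip to black, move to (7,4). |black|=10
Step 12: on WHITE (7,4): turn R to W, flip to black, move to (7,3). |black|=11
Step 13: on WHITE (7,3): turn R to N, flip to black, move to (6,3). |black|=12
Step 14: on WHITE (6,3): turn R to E, flip to black, move to (6,4). |black|=13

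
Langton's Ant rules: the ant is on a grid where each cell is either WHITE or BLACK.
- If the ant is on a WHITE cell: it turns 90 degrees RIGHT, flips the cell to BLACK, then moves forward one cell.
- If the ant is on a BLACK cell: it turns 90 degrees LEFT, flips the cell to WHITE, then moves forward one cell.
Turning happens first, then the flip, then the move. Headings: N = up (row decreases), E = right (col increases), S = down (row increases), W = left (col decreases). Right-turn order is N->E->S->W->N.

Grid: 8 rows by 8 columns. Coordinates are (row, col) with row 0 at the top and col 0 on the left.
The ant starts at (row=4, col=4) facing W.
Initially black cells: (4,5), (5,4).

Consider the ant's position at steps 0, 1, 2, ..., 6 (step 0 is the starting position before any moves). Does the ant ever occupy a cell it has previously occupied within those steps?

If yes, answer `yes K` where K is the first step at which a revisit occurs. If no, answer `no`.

Answer: no

Derivation:
Step 1: on WHITE (4,4): turn R to N, flip to black, move to (3,4). |black|=3 — new cell
Step 2: on WHITE (3,4): turn R to E, flip to black, move to (3,5). |black|=4 — new cell
Step 3: on WHITE (3,5): turn R to S, flip to black, move to (4,5). |black|=5 — new cell
Step 4: on BLACK (4,5): turn L to E, flip to white, move to (4,6). |black|=4 — new cell
Step 5: on WHITE (4,6): turn R to S, flip to black, move to (5,6). |black|=5 — new cell
Step 6: on WHITE (5,6): turn R to W, flip to black, move to (5,5). |black|=6 — new cell
No revisit within 6 steps.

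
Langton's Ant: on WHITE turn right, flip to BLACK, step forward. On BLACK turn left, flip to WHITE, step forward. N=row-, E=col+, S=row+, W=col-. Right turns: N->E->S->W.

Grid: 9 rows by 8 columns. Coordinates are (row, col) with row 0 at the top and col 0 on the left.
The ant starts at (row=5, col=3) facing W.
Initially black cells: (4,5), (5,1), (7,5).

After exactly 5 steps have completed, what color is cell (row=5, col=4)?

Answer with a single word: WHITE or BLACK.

Step 1: on WHITE (5,3): turn R to N, flip to black, move to (4,3). |black|=4
Step 2: on WHITE (4,3): turn R to E, flip to black, move to (4,4). |black|=5
Step 3: on WHITE (4,4): turn R to S, flip to black, move to (5,4). |black|=6
Step 4: on WHITE (5,4): turn R to W, flip to black, move to (5,3). |black|=7
Step 5: on BLACK (5,3): turn L to S, flip to white, move to (6,3). |black|=6

Answer: BLACK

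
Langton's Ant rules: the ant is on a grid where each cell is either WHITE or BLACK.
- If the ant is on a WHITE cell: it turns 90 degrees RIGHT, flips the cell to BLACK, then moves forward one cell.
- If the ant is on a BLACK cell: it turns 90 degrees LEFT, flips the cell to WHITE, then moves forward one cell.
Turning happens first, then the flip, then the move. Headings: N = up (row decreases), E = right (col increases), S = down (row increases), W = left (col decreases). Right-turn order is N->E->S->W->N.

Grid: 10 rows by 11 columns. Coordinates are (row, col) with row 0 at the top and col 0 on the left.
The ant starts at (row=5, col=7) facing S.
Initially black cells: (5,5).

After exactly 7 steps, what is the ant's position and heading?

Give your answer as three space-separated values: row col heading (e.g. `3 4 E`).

Step 1: on WHITE (5,7): turn R to W, flip to black, move to (5,6). |black|=2
Step 2: on WHITE (5,6): turn R to N, flip to black, move to (4,6). |black|=3
Step 3: on WHITE (4,6): turn R to E, flip to black, move to (4,7). |black|=4
Step 4: on WHITE (4,7): turn R to S, flip to black, move to (5,7). |black|=5
Step 5: on BLACK (5,7): turn L to E, flip to white, move to (5,8). |black|=4
Step 6: on WHITE (5,8): turn R to S, flip to black, move to (6,8). |black|=5
Step 7: on WHITE (6,8): turn R to W, flip to black, move to (6,7). |black|=6

Answer: 6 7 W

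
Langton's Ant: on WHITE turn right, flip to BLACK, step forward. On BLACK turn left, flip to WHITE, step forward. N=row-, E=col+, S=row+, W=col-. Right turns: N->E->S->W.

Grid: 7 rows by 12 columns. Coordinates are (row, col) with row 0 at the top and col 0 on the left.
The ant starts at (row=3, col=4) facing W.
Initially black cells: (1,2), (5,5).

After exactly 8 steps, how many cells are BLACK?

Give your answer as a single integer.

Answer: 8

Derivation:
Step 1: on WHITE (3,4): turn R to N, flip to black, move to (2,4). |black|=3
Step 2: on WHITE (2,4): turn R to E, flip to black, move to (2,5). |black|=4
Step 3: on WHITE (2,5): turn R to S, flip to black, move to (3,5). |black|=5
Step 4: on WHITE (3,5): turn R to W, flip to black, move to (3,4). |black|=6
Step 5: on BLACK (3,4): turn L to S, flip to white, move to (4,4). |black|=5
Step 6: on WHITE (4,4): turn R to W, flip to black, move to (4,3). |black|=6
Step 7: on WHITE (4,3): turn R to N, flip to black, move to (3,3). |black|=7
Step 8: on WHITE (3,3): turn R to E, flip to black, move to (3,4). |black|=8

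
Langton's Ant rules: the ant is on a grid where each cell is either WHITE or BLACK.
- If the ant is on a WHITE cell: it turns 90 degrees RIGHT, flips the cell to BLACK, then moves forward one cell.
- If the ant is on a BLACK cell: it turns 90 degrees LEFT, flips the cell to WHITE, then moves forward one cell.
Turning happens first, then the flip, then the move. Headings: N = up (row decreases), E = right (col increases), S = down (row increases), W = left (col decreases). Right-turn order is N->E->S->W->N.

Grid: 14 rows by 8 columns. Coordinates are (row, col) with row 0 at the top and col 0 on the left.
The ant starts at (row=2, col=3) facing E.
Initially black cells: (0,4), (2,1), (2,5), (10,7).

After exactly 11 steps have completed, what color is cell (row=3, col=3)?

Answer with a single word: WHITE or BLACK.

Answer: BLACK

Derivation:
Step 1: on WHITE (2,3): turn R to S, flip to black, move to (3,3). |black|=5
Step 2: on WHITE (3,3): turn R to W, flip to black, move to (3,2). |black|=6
Step 3: on WHITE (3,2): turn R to N, flip to black, move to (2,2). |black|=7
Step 4: on WHITE (2,2): turn R to E, flip to black, move to (2,3). |black|=8
Step 5: on BLACK (2,3): turn L to N, flip to white, move to (1,3). |black|=7
Step 6: on WHITE (1,3): turn R to E, flip to black, move to (1,4). |black|=8
Step 7: on WHITE (1,4): turn R to S, flip to black, move to (2,4). |black|=9
Step 8: on WHITE (2,4): turn R to W, flip to black, move to (2,3). |black|=10
Step 9: on WHITE (2,3): turn R to N, flip to black, move to (1,3). |black|=11
Step 10: on BLACK (1,3): turn L to W, flip to white, move to (1,2). |black|=10
Step 11: on WHITE (1,2): turn R to N, flip to black, move to (0,2). |black|=11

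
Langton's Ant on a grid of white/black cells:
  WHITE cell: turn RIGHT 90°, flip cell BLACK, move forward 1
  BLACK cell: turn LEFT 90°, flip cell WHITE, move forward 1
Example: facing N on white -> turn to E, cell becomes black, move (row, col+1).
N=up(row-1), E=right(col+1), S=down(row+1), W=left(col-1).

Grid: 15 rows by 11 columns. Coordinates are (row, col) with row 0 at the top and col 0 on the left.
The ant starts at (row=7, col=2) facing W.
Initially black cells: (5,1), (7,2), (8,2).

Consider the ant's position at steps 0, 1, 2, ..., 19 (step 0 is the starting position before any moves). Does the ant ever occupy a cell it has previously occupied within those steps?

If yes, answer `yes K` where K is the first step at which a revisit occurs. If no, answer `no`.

Step 1: on BLACK (7,2): turn L to S, flip to white, move to (8,2). |black|=2 — new cell
Step 2: on BLACK (8,2): turn L to E, flip to white, move to (8,3). |black|=1 — new cell
Step 3: on WHITE (8,3): turn R to S, flip to black, move to (9,3). |black|=2 — new cell
Step 4: on WHITE (9,3): turn R to W, flip to black, move to (9,2). |black|=3 — new cell
Step 5: on WHITE (9,2): turn R to N, flip to black, move to (8,2). |black|=4 — REVISIT

Answer: yes 5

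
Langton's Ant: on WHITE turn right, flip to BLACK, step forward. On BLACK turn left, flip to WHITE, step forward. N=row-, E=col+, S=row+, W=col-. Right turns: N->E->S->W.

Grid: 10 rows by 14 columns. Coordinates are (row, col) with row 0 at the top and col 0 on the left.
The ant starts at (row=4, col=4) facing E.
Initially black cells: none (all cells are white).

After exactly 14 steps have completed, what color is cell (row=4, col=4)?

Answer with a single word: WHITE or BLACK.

Step 1: on WHITE (4,4): turn R to S, flip to black, move to (5,4). |black|=1
Step 2: on WHITE (5,4): turn R to W, flip to black, move to (5,3). |black|=2
Step 3: on WHITE (5,3): turn R to N, flip to black, move to (4,3). |black|=3
Step 4: on WHITE (4,3): turn R to E, flip to black, move to (4,4). |black|=4
Step 5: on BLACK (4,4): turn L to N, flip to white, move to (3,4). |black|=3
Step 6: on WHITE (3,4): turn R to E, flip to black, move to (3,5). |black|=4
Step 7: on WHITE (3,5): turn R to S, flip to black, move to (4,5). |black|=5
Step 8: on WHITE (4,5): turn R to W, flip to black, move to (4,4). |black|=6
Step 9: on WHITE (4,4): turn R to N, flip to black, move to (3,4). |black|=7
Step 10: on BLACK (3,4): turn L to W, flip to white, move to (3,3). |black|=6
Step 11: on WHITE (3,3): turn R to N, flip to black, move to (2,3). |black|=7
Step 12: on WHITE (2,3): turn R to E, flip to black, move to (2,4). |black|=8
Step 13: on WHITE (2,4): turn R to S, flip to black, move to (3,4). |black|=9
Step 14: on WHITE (3,4): turn R to W, flip to black, move to (3,3). |black|=10

Answer: BLACK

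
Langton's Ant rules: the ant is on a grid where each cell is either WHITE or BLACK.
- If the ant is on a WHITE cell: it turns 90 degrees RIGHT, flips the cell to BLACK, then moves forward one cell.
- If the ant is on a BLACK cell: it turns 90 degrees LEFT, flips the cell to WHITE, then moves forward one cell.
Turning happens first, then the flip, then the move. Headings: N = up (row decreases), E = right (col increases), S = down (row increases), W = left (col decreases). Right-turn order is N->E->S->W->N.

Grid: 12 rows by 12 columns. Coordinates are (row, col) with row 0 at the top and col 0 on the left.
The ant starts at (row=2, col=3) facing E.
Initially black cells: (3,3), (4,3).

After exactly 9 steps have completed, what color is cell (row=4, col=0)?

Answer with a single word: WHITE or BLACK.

Step 1: on WHITE (2,3): turn R to S, flip to black, move to (3,3). |black|=3
Step 2: on BLACK (3,3): turn L to E, flip to white, move to (3,4). |black|=2
Step 3: on WHITE (3,4): turn R to S, flip to black, move to (4,4). |black|=3
Step 4: on WHITE (4,4): turn R to W, flip to black, move to (4,3). |black|=4
Step 5: on BLACK (4,3): turn L to S, flip to white, move to (5,3). |black|=3
Step 6: on WHITE (5,3): turn R to W, flip to black, move to (5,2). |black|=4
Step 7: on WHITE (5,2): turn R to N, flip to black, move to (4,2). |black|=5
Step 8: on WHITE (4,2): turn R to E, flip to black, move to (4,3). |black|=6
Step 9: on WHITE (4,3): turn R to S, flip to black, move to (5,3). |black|=7

Answer: WHITE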